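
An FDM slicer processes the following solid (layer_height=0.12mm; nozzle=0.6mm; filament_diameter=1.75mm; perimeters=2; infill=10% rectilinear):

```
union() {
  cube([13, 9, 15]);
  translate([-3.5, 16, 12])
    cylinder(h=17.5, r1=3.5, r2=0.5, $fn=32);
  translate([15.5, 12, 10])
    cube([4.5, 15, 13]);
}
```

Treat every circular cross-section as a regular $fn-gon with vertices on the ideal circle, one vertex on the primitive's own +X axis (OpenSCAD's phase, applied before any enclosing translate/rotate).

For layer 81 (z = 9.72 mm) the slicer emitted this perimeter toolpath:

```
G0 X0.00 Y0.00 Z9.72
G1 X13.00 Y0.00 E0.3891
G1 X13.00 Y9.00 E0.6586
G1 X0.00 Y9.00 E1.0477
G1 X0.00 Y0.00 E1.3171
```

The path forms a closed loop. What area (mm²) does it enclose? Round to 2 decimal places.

Apply the shoelace formula to the sequence of (X, Y) vertices; enclosed area = 117.00 mm².

117.00 mm²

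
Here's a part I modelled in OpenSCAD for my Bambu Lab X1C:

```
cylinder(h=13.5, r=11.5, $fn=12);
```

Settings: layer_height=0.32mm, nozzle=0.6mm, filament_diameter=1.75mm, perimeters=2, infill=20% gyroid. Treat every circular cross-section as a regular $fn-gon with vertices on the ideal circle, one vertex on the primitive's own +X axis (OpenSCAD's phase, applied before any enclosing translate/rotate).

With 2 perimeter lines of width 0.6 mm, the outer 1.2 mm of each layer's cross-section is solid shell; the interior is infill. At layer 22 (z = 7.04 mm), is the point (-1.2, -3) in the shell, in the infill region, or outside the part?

At z = 7.04 mm: the r=11.5 cylinder contributes a regular 12-gon of circumradius 11.5. Overall, the cross-section is a single solid region. The nearest boundary edge runs (-5.75, -9.96)→(-0.00, -11.50); distance from the point to it = 7.90 mm. The point is inside the cross-section and 7.90 mm from the nearest boundary — more than the 1.2 mm shell width (2 × 0.6), so it's in the infill interior.

infill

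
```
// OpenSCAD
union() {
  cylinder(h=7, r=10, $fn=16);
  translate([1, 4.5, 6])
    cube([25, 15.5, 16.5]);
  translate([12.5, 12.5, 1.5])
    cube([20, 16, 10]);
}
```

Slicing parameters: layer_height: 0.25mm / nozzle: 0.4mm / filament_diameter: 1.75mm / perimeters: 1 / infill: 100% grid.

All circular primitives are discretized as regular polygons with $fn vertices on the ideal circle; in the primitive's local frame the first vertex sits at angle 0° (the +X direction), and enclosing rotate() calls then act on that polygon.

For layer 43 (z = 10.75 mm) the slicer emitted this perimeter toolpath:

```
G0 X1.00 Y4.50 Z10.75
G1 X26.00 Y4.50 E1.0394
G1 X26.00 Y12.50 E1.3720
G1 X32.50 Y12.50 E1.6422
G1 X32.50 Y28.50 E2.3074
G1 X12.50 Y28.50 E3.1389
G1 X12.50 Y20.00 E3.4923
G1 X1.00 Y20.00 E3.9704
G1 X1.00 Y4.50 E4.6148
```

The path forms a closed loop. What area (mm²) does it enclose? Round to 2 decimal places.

606.25 mm²

Apply the shoelace formula to the sequence of (X, Y) vertices; enclosed area = 606.25 mm².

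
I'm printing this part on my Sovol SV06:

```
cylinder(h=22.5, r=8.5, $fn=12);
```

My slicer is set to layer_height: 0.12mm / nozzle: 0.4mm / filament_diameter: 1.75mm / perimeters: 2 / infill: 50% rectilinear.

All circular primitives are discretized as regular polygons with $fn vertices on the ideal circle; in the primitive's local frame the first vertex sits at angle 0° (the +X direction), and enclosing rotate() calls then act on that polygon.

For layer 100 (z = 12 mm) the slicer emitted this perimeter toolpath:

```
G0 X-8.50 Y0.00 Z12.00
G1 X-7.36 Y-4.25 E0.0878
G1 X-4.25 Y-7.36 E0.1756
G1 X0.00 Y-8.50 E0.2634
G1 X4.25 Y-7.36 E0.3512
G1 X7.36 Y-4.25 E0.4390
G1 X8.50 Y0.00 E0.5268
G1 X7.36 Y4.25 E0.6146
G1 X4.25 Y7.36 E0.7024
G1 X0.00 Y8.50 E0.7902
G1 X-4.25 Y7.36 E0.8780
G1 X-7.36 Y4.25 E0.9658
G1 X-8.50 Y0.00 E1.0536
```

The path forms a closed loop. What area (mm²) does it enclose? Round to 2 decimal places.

216.71 mm²

Apply the shoelace formula to the sequence of (X, Y) vertices; enclosed area = 216.71 mm².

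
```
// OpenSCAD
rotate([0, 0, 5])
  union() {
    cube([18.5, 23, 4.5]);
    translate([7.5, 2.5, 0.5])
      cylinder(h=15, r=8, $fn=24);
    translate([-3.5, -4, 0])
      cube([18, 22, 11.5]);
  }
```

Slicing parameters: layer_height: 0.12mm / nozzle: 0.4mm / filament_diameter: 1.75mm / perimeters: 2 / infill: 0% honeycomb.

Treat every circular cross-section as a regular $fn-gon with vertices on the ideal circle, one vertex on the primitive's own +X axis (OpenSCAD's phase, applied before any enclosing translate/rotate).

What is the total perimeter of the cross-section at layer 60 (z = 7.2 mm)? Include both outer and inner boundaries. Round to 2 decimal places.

At z = 7.2 mm: the cube does not reach this height (z outside [0, 4.5]); the r=8 cylinder at (7.5, 2.5) contributes a regular 24-gon of circumradius 8 (perimeter = 2·24·8.000·sin(180°/24) = 50.12 mm); the 18×22 cube at (-3.5, -4) contributes its full rectangle (perimeter 80.00 mm); Merging all regions: the regions partially overlap (shared area 184.84 mm²), so the edge portions inside another operand are dropped and the merged outline is re-measured after clipping — boundary = 80.97 mm; (whole slice rotated 5° about Z — lengths, areas and connectivity unchanged). Overall, the cross-section is a single solid region. Total boundary length (outer) = 80.97 mm.

80.97 mm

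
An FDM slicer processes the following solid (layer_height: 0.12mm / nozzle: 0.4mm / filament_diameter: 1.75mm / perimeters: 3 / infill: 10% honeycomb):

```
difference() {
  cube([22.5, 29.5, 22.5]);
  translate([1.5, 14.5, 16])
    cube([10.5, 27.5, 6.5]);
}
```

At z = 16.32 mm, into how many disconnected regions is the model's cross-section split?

At z = 16.32 mm: the cube is present — its section is the full 22.5×29.5 rectangle; the 10.5×27.5 cube at (1.5, 14.5) contributes its full rectangle; Subtracting the remaining from the first: starting from the 22.5×29.5 cube, the 10.5×27.5 cube at (1.5, 14.5) partially overlaps it — only the 157.50 mm² overlap (of its 288.75 mm²) is removed, clipping the outline — 1 connected region. The result has 1 disconnected region.

1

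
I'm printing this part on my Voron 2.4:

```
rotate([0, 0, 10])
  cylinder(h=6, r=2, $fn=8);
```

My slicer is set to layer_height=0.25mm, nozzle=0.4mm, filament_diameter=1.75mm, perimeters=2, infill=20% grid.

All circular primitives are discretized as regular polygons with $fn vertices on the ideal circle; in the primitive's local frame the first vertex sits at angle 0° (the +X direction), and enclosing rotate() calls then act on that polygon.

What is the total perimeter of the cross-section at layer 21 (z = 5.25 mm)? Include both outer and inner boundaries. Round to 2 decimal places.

At z = 5.25 mm: the cylinder: section is a regular 8-gon, circumradius r=2 (perimeter = 2·8·2.000·sin(180°/8) = 12.25 mm); (whole slice rotated 10° about Z — lengths, areas and connectivity unchanged). Overall, the cross-section is a single solid region. Total boundary length (outer) = 12.25 mm.

12.25 mm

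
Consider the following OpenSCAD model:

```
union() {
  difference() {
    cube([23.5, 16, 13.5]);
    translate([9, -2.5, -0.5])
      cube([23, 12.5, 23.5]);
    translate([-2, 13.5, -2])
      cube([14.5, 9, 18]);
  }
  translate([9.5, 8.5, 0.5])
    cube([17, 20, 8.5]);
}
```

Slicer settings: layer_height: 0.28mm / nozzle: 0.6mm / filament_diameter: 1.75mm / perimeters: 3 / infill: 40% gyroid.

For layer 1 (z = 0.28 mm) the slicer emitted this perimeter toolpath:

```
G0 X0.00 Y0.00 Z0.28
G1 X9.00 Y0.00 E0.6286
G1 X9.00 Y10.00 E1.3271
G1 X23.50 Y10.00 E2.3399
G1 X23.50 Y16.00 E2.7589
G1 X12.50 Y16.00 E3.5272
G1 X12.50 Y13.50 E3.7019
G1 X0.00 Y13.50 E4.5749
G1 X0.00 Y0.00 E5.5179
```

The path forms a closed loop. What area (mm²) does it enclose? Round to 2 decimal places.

199.75 mm²

Apply the shoelace formula to the sequence of (X, Y) vertices; enclosed area = 199.75 mm².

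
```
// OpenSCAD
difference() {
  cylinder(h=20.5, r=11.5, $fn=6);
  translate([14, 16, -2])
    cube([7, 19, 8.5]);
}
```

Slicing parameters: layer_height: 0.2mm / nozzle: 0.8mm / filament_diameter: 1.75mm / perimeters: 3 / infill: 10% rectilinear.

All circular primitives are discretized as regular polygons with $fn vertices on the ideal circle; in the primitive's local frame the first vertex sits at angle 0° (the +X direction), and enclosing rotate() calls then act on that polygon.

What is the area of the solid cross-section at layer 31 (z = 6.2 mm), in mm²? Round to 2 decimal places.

At z = 6.2 mm: the r=11.5 cylinder gives a regular 6-gon of circumradius 11.5 (constant along its height) (area = (6/2)·11.500²·sin(360°/6) = 343.60 mm²); the cube at (14, 16) (footprint 7×19) is included at this height (area 133.00 mm²); Taking the first minus the rest: starting from the r=11.5 cylinder (343.60 mm²), the 7×19 cube at (14, 16) misses the remaining region (no effect) — area = 343.60 mm². Overall, the cross-section is a single solid region. Net area = 343.60 mm².

343.60 mm²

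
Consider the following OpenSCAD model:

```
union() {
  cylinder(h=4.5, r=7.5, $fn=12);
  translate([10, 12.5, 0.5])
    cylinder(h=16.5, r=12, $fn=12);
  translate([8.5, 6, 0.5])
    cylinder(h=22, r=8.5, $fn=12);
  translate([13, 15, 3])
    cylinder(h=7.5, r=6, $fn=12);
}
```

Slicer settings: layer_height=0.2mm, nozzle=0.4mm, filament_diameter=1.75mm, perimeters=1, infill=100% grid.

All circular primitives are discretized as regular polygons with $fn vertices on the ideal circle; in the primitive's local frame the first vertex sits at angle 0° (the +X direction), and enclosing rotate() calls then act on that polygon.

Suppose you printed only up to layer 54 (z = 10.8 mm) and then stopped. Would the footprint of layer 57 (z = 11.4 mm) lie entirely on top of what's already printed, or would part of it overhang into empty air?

Compare the two slices. At z = 10.8: the cylinder is not intersected at this z (z outside [0, 4.5]); the cylinder at (10, 12.5): section is a regular 12-gon, circumradius r=12 (area = (12/2)·12.000²·sin(360°/12) = 432.00 mm²); the r=8.5 cylinder at (8.5, 6) gives a regular 12-gon of circumradius 8.5 (constant along its height) (area = (12/2)·8.500²·sin(360°/12) = 216.75 mm²); the cylinder at (13, 15) is absent (z outside [3, 10.5]); Merging all regions: the regions partially overlap — summed areas 648.75 mm² minus the doubly-counted overlap 174.16 mm² gives 474.59 mm² — area = 474.59 mm². At z = 11.4: the cylinder is absent (z outside [0, 4.5]); the cylinder at (10, 12.5): section is a regular 12-gon, circumradius r=12 (area = (12/2)·12.000²·sin(360°/12) = 432.00 mm²); the r=8.5 cylinder at (8.5, 6) gives a regular 12-gon of circumradius 8.5 (constant along its height) (area = (12/2)·8.500²·sin(360°/12) = 216.75 mm²); the cylinder at (13, 15) is not intersected at this z (z outside [3, 10.5]); Taking the union: the regions partially overlap — summed areas 648.75 mm² minus the doubly-counted overlap 174.16 mm² gives 474.59 mm² — area = 474.59 mm². Checking containment: the cross-section at z = 11.4 is a subset of the cross-section at z = 10.8.

entirely on top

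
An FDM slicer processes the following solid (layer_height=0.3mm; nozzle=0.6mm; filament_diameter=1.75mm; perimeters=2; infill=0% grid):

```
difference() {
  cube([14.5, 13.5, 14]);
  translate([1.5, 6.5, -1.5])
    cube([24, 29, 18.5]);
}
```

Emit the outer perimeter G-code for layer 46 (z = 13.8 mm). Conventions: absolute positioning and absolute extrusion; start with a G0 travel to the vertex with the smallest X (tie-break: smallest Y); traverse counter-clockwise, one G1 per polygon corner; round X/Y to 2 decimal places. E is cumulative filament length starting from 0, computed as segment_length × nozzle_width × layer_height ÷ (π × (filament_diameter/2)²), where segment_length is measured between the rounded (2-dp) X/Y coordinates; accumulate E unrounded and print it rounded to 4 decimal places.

At z = 13.8 mm: the cube is present — its section is the full 14.5×13.5 rectangle; the cube at (1.5, 6.5) (footprint 24×29) is included at this height; After the difference (first − rest): starting from the 14.5×13.5 cube, the 24×29 cube at (1.5, 6.5) partially overlaps it — only the 91.00 mm² overlap (of its 696.00 mm²) is removed, clipping the outline — 1 connected region. The outline is a single polygon with 6 vertices. Extrusion per mm of travel: 0.6 × 0.3 / (π × 0.875²) = 0.074835. Accumulating E over each segment gives final E = 4.1908.

G0 X0.00 Y0.00 Z13.80
G1 X14.50 Y0.00 E1.0851
G1 X14.50 Y6.50 E1.5715
G1 X1.50 Y6.50 E2.5444
G1 X1.50 Y13.50 E3.0682
G1 X0.00 Y13.50 E3.1805
G1 X0.00 Y0.00 E4.1908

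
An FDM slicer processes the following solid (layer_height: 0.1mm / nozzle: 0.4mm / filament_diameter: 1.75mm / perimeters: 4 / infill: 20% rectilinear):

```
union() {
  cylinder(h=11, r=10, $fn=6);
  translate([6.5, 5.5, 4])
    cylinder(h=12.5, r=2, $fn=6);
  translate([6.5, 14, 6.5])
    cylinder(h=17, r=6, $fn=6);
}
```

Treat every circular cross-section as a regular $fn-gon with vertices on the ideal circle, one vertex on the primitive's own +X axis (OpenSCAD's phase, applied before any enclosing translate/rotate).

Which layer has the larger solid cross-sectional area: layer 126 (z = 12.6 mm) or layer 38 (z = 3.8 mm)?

layer 38 (z = 3.8 mm)

Layer 126 (z = 12.6): the cylinder is absent (z outside [0, 11]); the r=2 cylinder at (6.5, 5.5) gives a regular 6-gon of circumradius 2 (constant along its height) (area = (6/2)·2.000²·sin(360°/6) = 10.39 mm²); the r=6 cylinder at (6.5, 14) contributes a regular 6-gon of circumradius 6 (area = (6/2)·6.000²·sin(360°/6) = 93.53 mm²); Combining (union): the 2 present regions are separate (no shared area or edge), so areas and boundary lengths simply add and each stays a separate island — area = 103.92 mm². So its area = 103.92 mm². Layer 38 (z = 3.8): the cylinder: section is a regular 6-gon, circumradius r=10 (area = (6/2)·10.000²·sin(360°/6) = 259.81 mm²); the cylinder at (6.5, 5.5) does not reach this height (z outside [4, 16.5]); the cylinder at (6.5, 14) is absent (z outside [6.5, 23.5]); Combining (union): only the r=10 cylinder is present, so the union is just that shape — area = 259.81 mm². So its area = 259.81 mm². Layer 38 is larger (259.81 vs 103.92 mm²).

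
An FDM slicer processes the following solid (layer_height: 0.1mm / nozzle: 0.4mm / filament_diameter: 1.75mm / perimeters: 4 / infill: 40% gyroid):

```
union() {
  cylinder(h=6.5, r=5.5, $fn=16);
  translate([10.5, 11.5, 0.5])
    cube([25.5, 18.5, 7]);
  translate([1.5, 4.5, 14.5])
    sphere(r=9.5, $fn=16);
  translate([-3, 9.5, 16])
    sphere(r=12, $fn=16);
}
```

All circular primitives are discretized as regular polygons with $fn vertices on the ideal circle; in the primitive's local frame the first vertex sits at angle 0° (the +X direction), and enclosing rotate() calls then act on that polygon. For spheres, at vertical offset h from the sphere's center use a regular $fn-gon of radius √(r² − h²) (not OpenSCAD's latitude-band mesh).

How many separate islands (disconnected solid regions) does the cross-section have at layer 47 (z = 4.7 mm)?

3

At z = 4.7 mm: the cylinder: section is a regular 16-gon, circumradius r=5.5; the cube at (10.5, 11.5) (footprint 25.5×18.5) is included at this height; the sphere at (1.5, 4.5) does not reach this height (|z−center|=9.800 > r=9.5); the sphere at (-3, 9.5): section is a regular 16-gon, circumradius = √(r²−h²) = √(12²−11.3²) = 4.039; Merging all regions: the 3 present regions are separate (no shared area or edge), so areas and boundary lengths simply add and each stays a separate island — 3 connected regions. Overall, the cross-section has 3 separate islands. Island count = 3.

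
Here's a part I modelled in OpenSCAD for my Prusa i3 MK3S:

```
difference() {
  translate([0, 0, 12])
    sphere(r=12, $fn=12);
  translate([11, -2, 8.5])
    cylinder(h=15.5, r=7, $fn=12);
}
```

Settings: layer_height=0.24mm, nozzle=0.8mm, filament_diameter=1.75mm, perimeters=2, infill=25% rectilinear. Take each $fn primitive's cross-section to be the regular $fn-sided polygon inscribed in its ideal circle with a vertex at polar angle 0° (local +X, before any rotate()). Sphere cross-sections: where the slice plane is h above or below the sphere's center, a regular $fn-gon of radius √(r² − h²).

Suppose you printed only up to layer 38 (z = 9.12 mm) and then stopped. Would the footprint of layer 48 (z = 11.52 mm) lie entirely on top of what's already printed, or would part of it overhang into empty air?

Compare the two slices. At z = 9.12: the sphere: section is a regular 12-gon, circumradius = √(r²−h²) = √(12²−2.88²) = 11.649 (area = (12/2)·11.649²·sin(360°/12) = 407.12 mm²); the r=7 cylinder at (11, -2) gives a regular 12-gon of circumradius 7 (constant along its height) (area = (12/2)·7.000²·sin(360°/12) = 147.00 mm²); After the difference (first − rest): starting from the r=12 sphere (407.12 mm²), the r=7 cylinder at (11, -2) partially overlaps it — only the 66.52 mm² overlap (of its 147.00 mm²) is removed, clipping the outline — area = 340.59 mm². At z = 11.52: the r=12 sphere slices to a regular 12-gon of circumradius 11.990 (√(r²−h²) with h=0.48 from center) (area = (12/2)·11.990²·sin(360°/12) = 431.31 mm²); the r=7 cylinder at (11, -2) gives a regular 12-gon of circumradius 7 (constant along its height) (area = (12/2)·7.000²·sin(360°/12) = 147.00 mm²); Subtracting the remaining from the first: starting from the r=12 sphere (431.31 mm²), the r=7 cylinder at (11, -2) partially overlaps it — only the 71.26 mm² overlap (of its 147.00 mm²) is removed, clipping the outline — area = 360.05 mm². Checking containment: at z = 11.52 the cross-section extends beyond the z = 9.12 cross-section by about 19.45 mm².

part overhangs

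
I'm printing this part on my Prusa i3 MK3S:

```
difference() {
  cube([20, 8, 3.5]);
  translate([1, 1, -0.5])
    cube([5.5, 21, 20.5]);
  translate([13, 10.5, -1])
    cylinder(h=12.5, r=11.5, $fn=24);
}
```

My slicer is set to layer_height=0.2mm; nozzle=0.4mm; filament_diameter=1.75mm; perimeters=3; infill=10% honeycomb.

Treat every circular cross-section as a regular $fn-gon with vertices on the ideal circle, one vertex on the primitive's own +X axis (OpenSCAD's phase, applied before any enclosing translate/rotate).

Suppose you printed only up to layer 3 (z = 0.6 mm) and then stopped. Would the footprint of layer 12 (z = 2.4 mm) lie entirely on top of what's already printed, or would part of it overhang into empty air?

entirely on top

Compare the two slices. At z = 0.6: the cube (footprint 20×8) is included at this height (area 160.00 mm²); the cube at (1, 1) (footprint 5.5×21) is included at this height (area 115.50 mm²); the r=11.5 cylinder at (13, 10.5) gives a regular 24-gon of circumradius 11.5 (constant along its height) (area = (24/2)·11.500²·sin(360°/24) = 410.75 mm²); Subtracting the remaining from the first: starting from the 20×8 cube (160.00 mm²), the 5.5×21 cube at (1, 1) partially overlaps it — only the 38.50 mm² overlap (of its 115.50 mm²) is removed, clipping the outline; the r=11.5 cylinder at (13, 10.5) partially overlaps it — only the 105.40 mm² overlap (of its 410.75 mm²) is removed, clipping the outline — area = 16.10 mm². At z = 2.4: the cube (footprint 20×8) is included at this height (area 160.00 mm²); the cube at (1, 1) is present — its section is the full 5.5×21 rectangle (area 115.50 mm²); the r=11.5 cylinder at (13, 10.5) gives a regular 24-gon of circumradius 11.5 (constant along its height) (area = (24/2)·11.500²·sin(360°/24) = 410.75 mm²); Subtracting the remaining from the first: starting from the 20×8 cube (160.00 mm²), the 5.5×21 cube at (1, 1) partially overlaps it — only the 38.50 mm² overlap (of its 115.50 mm²) is removed, clipping the outline; the r=11.5 cylinder at (13, 10.5) partially overlaps it — only the 105.40 mm² overlap (of its 410.75 mm²) is removed, clipping the outline — area = 16.10 mm². Checking containment: the cross-section at z = 2.4 is a subset of the cross-section at z = 0.6.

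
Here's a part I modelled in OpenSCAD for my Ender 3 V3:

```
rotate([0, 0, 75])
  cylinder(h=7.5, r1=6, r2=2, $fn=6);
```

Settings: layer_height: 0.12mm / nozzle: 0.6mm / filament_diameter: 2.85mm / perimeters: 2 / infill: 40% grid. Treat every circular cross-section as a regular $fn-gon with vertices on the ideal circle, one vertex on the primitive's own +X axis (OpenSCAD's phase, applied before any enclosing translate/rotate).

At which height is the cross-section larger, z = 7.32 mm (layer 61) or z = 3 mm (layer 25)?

layer 25 (z = 3 mm)

Layer 61 (z = 7.32): the cone: at t=0.976 of its height the radius interpolates to r₁+(r₂−r₁)t = 2.096, giving a regular 6-gon of that circumradius (area = (6/2)·2.096²·sin(360°/6) = 11.41 mm²); (rotated 75° about Z; rotation is an isometry so areas/perimeters/island counts are preserved). So its area = 11.41 mm². Layer 25 (z = 3): the cone: at t=0.400 of its height the radius interpolates to r₁+(r₂−r₁)t = 4.400, giving a regular 6-gon of that circumradius (area = (6/2)·4.400²·sin(360°/6) = 50.30 mm²); (whole slice rotated 75° about Z — lengths, areas and connectivity unchanged). So its area = 50.30 mm². Layer 25 is larger (50.30 vs 11.41 mm²).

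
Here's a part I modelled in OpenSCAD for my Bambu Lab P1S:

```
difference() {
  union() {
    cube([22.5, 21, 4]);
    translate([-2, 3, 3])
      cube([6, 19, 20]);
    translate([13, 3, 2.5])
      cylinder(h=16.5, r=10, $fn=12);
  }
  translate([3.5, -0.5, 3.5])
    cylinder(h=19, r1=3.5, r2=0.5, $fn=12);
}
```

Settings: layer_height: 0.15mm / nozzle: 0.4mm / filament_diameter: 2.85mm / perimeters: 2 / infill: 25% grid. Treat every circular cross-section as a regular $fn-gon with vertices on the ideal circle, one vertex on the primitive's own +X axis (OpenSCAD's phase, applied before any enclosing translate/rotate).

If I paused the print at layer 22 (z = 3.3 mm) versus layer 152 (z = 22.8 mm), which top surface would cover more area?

layer 22 (z = 3.3 mm)

Layer 22 (z = 3.3): the 22.5×21 cube contributes its full rectangle (area 472.50 mm²); the cube at (-2, 3) is present — its section is the full 6×19 rectangle (area 114.00 mm²); the r=10 cylinder at (13, 3) contributes a regular 12-gon of circumradius 10 (area = (12/2)·10.000²·sin(360°/12) = 300.00 mm²); Combining (union): the regions partially overlap — summed areas 886.50 mm² minus the doubly-counted overlap 278.66 mm² gives 607.84 mm² — area = 607.84 mm²; the cone at (3.5, -0.5) does not reach this height (z outside [3.5, 22.5]); After the difference (first − rest): none of the subtracted shapes is present at this height, so that combined region is unchanged — area = 607.84 mm². So its area = 607.84 mm². Layer 152 (z = 22.8): the cube does not reach this height (z outside [0, 4]); the cube at (-2, 3) (footprint 6×19) is included at this height (area 114.00 mm²); the cylinder at (13, 3) does not reach this height (z outside [2.5, 19]); Taking the union: only the 6×19 cube at (-2, 3) is present, so the union is just that shape — area = 114.00 mm²; the cone at (3.5, -0.5) is not intersected at this z (z outside [3.5, 22.5]); After the difference (first − rest): none of the subtracted shapes is present at this height, so that combined region is unchanged — area = 114.00 mm². So its area = 114.00 mm². Layer 22 is larger (607.84 vs 114.00 mm²).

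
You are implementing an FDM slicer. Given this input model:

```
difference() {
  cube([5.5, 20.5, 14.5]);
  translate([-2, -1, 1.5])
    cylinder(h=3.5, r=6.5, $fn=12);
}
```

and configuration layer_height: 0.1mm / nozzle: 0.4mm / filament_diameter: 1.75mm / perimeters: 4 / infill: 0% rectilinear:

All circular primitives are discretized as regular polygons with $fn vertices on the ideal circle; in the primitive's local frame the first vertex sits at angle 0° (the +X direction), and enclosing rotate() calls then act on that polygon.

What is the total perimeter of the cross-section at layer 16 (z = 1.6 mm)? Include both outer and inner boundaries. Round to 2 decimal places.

At z = 1.6 mm: the 5.5×20.5 cube contributes its full rectangle (perimeter 52.00 mm); the r=6.5 cylinder at (-2, -1) contributes a regular 12-gon of circumradius 6.5 (perimeter = 2·12·6.500·sin(180°/12) = 40.38 mm); Taking the first minus the rest: starting from the 5.5×20.5 cube, the r=6.5 cylinder at (-2, -1) partially overlaps it — only the 14.86 mm² overlap (of its 126.75 mm²) is removed, clipping the outline — boundary = 49.79 mm. Overall, the cross-section is a single solid region. Total boundary length (outer) = 49.79 mm.

49.79 mm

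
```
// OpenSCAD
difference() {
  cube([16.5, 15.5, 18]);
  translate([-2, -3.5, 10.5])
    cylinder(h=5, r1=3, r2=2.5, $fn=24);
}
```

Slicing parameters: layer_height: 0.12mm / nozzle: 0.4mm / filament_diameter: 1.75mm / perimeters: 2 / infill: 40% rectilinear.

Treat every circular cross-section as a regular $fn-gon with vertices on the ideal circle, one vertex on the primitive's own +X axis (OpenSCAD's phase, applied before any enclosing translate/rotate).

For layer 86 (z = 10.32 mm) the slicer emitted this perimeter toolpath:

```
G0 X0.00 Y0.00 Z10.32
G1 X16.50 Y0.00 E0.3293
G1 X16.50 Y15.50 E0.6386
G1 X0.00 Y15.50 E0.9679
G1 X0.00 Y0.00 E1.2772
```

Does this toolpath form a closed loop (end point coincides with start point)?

Start point (G0): (0.00, 0.00). End point (last G1): the path returns to the start — closed.

yes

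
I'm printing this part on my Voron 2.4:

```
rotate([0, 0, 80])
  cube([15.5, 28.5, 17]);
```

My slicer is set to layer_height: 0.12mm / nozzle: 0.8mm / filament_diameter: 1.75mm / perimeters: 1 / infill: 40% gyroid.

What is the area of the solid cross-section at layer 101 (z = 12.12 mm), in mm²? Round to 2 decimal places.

441.75 mm²

At z = 12.12 mm: the 15.5×28.5 cube contributes its full rectangle (area 441.75 mm²); (rotated 80° about Z; rotation is an isometry so areas/perimeters/island counts are preserved). Overall, the cross-section is a single solid region. Net area = 441.75 mm².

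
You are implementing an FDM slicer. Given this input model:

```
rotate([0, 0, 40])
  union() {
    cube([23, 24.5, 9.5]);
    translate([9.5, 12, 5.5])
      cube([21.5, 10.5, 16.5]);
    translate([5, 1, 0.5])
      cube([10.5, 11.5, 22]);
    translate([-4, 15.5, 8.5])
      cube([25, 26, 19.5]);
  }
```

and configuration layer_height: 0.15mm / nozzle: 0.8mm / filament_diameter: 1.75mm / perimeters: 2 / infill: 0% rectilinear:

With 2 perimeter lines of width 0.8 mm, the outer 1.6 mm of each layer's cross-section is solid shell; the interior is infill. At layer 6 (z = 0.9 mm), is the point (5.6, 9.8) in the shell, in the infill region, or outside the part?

infill

At z = 0.9 mm: the 23×24.5 cube contributes its full rectangle; the cube at (9.5, 12) is absent (z outside [5.5, 22]); the cube at (5, 1) is present — its section is the full 10.5×11.5 rectangle; the cube at (-4, 15.5) does not reach this height (z outside [8.5, 28]); Taking the union: the 10.5×11.5 cube at (5, 1) lies entirely inside the 23×24.5 cube, so the union is just the 23×24.5 cube — 1 connected region; (rotated 40° about Z; rotation is an isometry so areas/perimeters/island counts are preserved). Overall, the cross-section is a single solid region. Undo the 40° rotation: the query point maps to (10.589, 3.908) in the un-rotated model frame. The nearest boundary edge runs (23.00, 0.00)→(0.00, 0.00); distance from the point to it = 3.91 mm. The point is inside the cross-section and 3.91 mm from the nearest boundary — more than the 1.6 mm shell width (2 × 0.8), so it's in the infill interior.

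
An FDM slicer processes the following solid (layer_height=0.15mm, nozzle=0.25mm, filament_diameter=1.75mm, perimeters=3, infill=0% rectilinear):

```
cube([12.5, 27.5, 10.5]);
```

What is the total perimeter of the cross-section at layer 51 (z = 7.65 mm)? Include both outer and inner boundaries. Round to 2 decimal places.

At z = 7.65 mm: the cube (footprint 12.5×27.5) is included at this height (perimeter 80.00 mm). Overall, the cross-section is a single solid region. Total boundary length (outer) = 80.00 mm.

80.00 mm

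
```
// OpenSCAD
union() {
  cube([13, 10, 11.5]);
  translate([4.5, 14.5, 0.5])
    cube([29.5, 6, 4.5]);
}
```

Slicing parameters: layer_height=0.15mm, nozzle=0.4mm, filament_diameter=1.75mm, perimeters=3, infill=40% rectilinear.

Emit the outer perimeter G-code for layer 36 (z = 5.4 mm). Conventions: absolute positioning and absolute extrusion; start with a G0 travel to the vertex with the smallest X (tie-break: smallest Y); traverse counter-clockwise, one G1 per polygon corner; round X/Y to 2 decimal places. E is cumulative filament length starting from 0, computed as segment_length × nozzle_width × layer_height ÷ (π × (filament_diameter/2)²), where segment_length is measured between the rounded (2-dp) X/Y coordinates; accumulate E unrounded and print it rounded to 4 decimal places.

At z = 5.4 mm: the cube (footprint 13×10) is included at this height; the cube at (4.5, 14.5) is not intersected at this z (z outside [0.5, 5]); Taking the union: only the 13×10 cube is present, so the union is just that shape — 1 connected region. The outline is a single polygon with 4 vertices. Extrusion per mm of travel: 0.4 × 0.15 / (π × 0.875²) = 0.024945. Accumulating E over each segment gives final E = 1.1475.

G0 X0.00 Y0.00 Z5.40
G1 X13.00 Y0.00 E0.3243
G1 X13.00 Y10.00 E0.5737
G1 X0.00 Y10.00 E0.8980
G1 X0.00 Y0.00 E1.1475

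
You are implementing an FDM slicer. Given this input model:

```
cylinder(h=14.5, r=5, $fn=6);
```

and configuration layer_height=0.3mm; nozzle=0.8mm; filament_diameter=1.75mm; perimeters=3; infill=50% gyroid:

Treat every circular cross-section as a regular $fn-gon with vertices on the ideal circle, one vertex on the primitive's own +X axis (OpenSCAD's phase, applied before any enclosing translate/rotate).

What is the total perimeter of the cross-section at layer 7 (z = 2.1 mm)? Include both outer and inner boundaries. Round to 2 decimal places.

At z = 2.1 mm: the cylinder: section is a regular 6-gon, circumradius r=5 (perimeter = 2·6·5.000·sin(180°/6) = 30.00 mm). Overall, the cross-section is a single solid region. Total boundary length (outer) = 30.00 mm.

30.00 mm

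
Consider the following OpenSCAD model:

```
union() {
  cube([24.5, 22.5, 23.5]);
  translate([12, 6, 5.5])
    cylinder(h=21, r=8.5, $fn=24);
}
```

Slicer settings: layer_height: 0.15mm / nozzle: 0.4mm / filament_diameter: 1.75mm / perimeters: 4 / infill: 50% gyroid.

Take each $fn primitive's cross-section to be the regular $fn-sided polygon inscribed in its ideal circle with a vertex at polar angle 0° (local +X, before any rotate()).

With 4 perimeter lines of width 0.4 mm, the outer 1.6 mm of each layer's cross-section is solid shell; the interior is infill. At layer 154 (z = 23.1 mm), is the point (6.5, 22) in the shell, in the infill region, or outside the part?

At z = 23.1 mm: the cube is present — its section is the full 24.5×22.5 rectangle; the r=8.5 cylinder at (12, 6) gives a regular 24-gon of circumradius 8.5 (constant along its height); Combining (union): the regions partially overlap (shared area 204.30 mm²), so overlapping operands fuse into one piece — 1 connected region. Overall, the cross-section is a single solid region. The nearest boundary edge runs (0.00, 22.50)→(24.50, 22.50); distance from the point to it = 0.50 mm. The point is inside the cross-section, 0.50 mm from the nearest boundary — within the 1.6 mm shell band (4 × 0.4).

shell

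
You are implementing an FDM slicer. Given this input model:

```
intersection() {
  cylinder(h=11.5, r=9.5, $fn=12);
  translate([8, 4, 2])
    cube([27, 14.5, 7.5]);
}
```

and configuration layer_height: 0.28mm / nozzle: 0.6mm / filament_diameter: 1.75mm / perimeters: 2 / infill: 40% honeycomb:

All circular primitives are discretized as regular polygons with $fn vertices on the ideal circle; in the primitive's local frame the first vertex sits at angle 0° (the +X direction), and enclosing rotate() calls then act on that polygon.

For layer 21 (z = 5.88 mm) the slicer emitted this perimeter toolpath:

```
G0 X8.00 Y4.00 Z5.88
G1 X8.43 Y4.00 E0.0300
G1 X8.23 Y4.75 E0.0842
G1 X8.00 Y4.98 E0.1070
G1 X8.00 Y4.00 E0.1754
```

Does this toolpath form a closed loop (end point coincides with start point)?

yes

Start point (G0): (8.00, 4.00). End point (last G1): the path returns to the start — closed.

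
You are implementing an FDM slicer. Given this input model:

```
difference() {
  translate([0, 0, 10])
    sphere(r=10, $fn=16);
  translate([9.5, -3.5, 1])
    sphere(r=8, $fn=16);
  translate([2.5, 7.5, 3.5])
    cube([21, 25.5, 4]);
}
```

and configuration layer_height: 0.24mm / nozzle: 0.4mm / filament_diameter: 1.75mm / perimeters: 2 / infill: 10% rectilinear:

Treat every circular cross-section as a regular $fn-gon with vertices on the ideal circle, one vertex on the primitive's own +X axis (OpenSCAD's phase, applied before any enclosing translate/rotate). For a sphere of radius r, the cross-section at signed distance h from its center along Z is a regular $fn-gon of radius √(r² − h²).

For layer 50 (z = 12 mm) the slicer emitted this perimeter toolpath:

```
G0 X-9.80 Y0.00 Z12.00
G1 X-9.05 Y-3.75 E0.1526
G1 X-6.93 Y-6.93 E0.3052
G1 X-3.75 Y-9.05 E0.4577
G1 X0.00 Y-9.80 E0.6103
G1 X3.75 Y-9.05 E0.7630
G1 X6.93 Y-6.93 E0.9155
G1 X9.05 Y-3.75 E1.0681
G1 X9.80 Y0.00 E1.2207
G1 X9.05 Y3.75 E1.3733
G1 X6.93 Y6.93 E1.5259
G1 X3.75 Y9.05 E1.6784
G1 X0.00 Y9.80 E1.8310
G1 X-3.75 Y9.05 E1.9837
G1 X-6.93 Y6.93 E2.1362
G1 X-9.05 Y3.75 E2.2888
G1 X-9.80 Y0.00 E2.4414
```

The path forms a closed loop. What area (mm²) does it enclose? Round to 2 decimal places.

293.92 mm²

Apply the shoelace formula to the sequence of (X, Y) vertices; enclosed area = 293.92 mm².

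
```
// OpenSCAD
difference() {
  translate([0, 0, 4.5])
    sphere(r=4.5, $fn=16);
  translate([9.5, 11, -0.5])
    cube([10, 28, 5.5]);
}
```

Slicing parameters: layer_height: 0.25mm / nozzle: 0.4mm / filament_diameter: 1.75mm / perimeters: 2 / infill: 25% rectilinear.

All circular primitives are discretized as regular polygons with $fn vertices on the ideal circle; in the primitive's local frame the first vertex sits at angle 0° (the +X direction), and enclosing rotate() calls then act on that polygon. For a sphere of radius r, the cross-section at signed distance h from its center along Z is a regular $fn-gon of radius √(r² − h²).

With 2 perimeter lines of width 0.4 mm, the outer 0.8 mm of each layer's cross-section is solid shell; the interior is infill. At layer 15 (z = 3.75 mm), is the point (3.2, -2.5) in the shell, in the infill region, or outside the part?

shell

At z = 3.75 mm: the sphere: section is a regular 16-gon, circumradius = √(r²−h²) = √(4.5²−0.75²) = 4.437; the 10×28 cube at (9.5, 11) contributes its full rectangle; After the difference (first − rest): starting from the r=4.5 sphere, the 10×28 cube at (9.5, 11) misses the remaining region (no effect) — 1 connected region. Overall, the cross-section is a single solid region. The nearest boundary edge runs (4.10, -1.70)→(3.14, -3.14); distance from the point to it = 0.30 mm. The point is inside the cross-section, 0.30 mm from the nearest boundary — within the 0.8 mm shell band (2 × 0.4).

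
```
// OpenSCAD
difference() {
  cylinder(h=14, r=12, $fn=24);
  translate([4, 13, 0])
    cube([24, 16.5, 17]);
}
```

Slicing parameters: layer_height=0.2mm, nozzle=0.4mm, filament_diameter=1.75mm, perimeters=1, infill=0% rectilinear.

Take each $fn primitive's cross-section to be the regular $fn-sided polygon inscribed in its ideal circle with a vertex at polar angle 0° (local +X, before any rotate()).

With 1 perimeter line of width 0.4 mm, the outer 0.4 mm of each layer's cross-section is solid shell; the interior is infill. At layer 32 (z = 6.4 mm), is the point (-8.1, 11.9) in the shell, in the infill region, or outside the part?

outside

At z = 6.4 mm: the cylinder: section is a regular 24-gon, circumradius r=12; the 24×16.5 cube at (4, 13) contributes its full rectangle; After the difference (first − rest): starting from the r=12 cylinder, the 24×16.5 cube at (4, 13) misses the remaining region (no effect) — 1 connected region. Overall, the cross-section is a single solid region. The nearest boundary edge runs (-8.49, 8.49)→(-6.00, 10.39); distance from the point to it = 2.47 mm. The point is not inside any of the regions above, so it lies outside the cross-section (2.47 mm from the nearest boundary).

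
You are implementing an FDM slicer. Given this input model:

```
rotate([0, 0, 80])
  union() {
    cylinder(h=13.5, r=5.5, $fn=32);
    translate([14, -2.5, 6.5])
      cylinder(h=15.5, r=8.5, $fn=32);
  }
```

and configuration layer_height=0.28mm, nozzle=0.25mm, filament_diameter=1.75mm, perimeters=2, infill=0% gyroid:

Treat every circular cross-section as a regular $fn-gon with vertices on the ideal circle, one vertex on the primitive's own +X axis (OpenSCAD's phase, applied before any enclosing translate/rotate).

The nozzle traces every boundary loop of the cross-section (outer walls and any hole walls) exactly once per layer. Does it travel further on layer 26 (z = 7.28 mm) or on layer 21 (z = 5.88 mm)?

layer 26 (z = 7.28 mm)

Layer 26 (z = 7.28): the r=5.5 cylinder contributes a regular 32-gon of circumradius 5.5 (perimeter = 2·32·5.500·sin(180°/32) = 34.50 mm); the r=8.5 cylinder at (14, -2.5) gives a regular 32-gon of circumradius 8.5 (constant along its height) (perimeter = 2·32·8.500·sin(180°/32) = 53.32 mm); Combining (union): the 2 present regions are separate (no shared area or edge), so areas and boundary lengths simply add and each stays a separate island — boundary = 87.82 mm; (rotated 80° about Z; rotation is an isometry so areas/perimeters/island counts are preserved). So its perimeter = 87.82 mm. Layer 21 (z = 5.88): the r=5.5 cylinder contributes a regular 32-gon of circumradius 5.5 (perimeter = 2·32·5.500·sin(180°/32) = 34.50 mm); the cylinder at (14, -2.5) is not intersected at this z (z outside [6.5, 22]); Merging all regions: only the r=5.5 cylinder is present, so the union is just that shape — boundary = 34.50 mm; (whole slice rotated 80° about Z — lengths, areas and connectivity unchanged). So its perimeter = 34.50 mm. Layer 26 is larger (87.82 vs 34.50 mm).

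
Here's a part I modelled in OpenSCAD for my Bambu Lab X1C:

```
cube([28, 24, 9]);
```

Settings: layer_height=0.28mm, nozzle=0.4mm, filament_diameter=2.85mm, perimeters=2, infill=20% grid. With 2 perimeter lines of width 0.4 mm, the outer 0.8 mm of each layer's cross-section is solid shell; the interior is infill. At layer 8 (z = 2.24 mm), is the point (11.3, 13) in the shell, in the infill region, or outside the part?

infill

At z = 2.24 mm: the 28×24 cube contributes its full rectangle. Overall, the cross-section is a single solid region. The nearest boundary edge runs (28.00, 24.00)→(0.00, 24.00); distance from the point to it = 11.00 mm. The point is inside the cross-section and 11.00 mm from the nearest boundary — more than the 0.8 mm shell width (2 × 0.4), so it's in the infill interior.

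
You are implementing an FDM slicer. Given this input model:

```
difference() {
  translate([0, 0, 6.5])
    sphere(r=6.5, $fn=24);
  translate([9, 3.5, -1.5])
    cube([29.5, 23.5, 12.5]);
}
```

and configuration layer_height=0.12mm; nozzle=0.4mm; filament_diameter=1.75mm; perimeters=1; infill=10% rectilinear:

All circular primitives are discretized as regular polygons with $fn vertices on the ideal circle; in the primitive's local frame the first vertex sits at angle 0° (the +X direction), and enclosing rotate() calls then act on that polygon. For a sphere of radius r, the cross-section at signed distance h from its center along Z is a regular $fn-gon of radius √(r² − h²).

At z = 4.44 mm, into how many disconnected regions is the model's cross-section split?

At z = 4.44 mm: the sphere: section is a regular 24-gon, circumradius = √(r²−h²) = √(6.5²−2.06²) = 6.165; the cube at (9, 3.5) is present — its section is the full 29.5×23.5 rectangle; Subtracting the remaining from the first: starting from the r=6.5 sphere, the 29.5×23.5 cube at (9, 3.5) misses the remaining region (no effect) — 1 connected region. The result has 1 disconnected region.

1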